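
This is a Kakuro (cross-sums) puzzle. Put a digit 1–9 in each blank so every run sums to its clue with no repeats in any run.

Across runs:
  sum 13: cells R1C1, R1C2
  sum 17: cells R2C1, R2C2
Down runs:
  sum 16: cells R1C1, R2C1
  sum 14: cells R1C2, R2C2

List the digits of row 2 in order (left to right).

17 in 2 cells must be {8,9}; 16 in 2 cells must be {7,9}.
The 17 across and the 16 down share only 9, so R2C1 = 9.
R2C2 = 17 − 9 = 8 completes the 17 across.
R1C1 = 16 − 9 = 7 completes the 16 down.
R1C2 = 13 − 7 = 6 completes the 13 across.

9, 8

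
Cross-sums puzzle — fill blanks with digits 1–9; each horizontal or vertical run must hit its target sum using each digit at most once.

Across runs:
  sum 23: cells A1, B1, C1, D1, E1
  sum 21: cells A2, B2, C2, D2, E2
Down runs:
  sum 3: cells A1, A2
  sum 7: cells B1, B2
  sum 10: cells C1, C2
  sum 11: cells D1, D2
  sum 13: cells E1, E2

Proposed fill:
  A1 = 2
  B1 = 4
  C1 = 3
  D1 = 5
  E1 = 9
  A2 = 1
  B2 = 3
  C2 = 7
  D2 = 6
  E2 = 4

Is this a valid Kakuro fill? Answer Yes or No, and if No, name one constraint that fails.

Yes

Across: 2+4+3+5+9=23; 1+3+7+6+4=21. Down: 2+1=3; 4+3=7; 3+7=10; 5+6=11; 9+4=13. No digit repeats within any run.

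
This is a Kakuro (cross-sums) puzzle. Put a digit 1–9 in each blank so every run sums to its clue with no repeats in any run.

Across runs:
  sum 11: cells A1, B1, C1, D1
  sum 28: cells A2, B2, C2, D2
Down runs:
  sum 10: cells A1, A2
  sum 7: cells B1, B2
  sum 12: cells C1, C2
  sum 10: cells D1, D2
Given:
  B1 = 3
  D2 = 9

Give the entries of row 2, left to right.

8 4 7 9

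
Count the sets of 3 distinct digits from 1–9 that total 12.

3 distinct digits from 1–9 sum between 6 and 24.

7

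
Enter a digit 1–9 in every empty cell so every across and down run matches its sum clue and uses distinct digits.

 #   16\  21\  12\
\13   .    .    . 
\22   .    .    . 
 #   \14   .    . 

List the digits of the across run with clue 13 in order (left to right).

7 5 1

16 in 2 cells must be {7,9}.
Nothing is forced directly, so branch on R1C1, whose candidates are 7 or 9. If R1C1 = 9: then R1C2 would have to be in {1,3} for the 13 across but in {4,5,6,7,8,9} for the 21 down — contradiction. So R1C1 = 7.
R2C1 = 16 − 7 = 9 completes the 16 down.
Nothing is forced directly, so branch on R1C2, whose candidates are 4 or 5. If R1C2 = 4: that forces R1C3 = 2, R2C2 = 8, after which R2C3 would have to be in {5} for the 22 across but in {1,3,4,6,7,9} for the 12 down — contradiction. So R1C2 = 5.
R1C3 = 13 − 12 = 1 completes the 13 across.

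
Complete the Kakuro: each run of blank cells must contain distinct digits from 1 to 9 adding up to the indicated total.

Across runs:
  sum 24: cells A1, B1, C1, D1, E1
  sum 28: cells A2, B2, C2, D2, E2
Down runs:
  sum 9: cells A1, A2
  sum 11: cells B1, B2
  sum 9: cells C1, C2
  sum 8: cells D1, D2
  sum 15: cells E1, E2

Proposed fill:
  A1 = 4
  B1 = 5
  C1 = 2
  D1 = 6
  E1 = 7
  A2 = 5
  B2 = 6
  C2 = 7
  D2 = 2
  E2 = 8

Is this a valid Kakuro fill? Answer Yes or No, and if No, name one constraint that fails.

Yes

Across: 4+5+2+6+7=24; 5+6+7+2+8=28. Down: 4+5=9; 5+6=11; 2+7=9; 6+2=8; 7+8=15. No digit repeats within any run.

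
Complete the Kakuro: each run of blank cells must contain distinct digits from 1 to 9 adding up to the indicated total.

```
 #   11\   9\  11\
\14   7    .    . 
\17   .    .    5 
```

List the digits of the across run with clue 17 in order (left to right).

R1C3 = 11 − 5 = 6 completes the 11 down.
R2C1 = 11 − 7 = 4 completes the 11 down.
R2C2 = 17 − 9 = 8 completes the 17 across.
R1C2 = 14 − 13 = 1 completes the 14 across.

4 8 5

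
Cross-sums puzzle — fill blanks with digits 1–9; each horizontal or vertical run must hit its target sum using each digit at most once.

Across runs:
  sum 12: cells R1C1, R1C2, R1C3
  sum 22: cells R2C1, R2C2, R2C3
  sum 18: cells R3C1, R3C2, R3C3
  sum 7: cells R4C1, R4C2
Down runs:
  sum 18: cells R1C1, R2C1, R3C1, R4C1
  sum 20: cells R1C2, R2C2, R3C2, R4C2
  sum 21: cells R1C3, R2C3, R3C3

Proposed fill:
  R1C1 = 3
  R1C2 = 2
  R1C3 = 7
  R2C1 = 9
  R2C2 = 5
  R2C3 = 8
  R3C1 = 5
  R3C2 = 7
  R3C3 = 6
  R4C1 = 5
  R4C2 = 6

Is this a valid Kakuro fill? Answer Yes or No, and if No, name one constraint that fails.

No — the across run R4C1–R4C2 sums to 11, not 7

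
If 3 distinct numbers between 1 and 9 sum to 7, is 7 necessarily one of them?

No

The only way to make 7 from 3 distinct digits is {1,2,4}, which does not contain 7.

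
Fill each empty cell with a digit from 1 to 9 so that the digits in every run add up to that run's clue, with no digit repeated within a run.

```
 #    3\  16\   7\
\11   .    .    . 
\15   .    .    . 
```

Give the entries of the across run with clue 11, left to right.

1 7 3

3 in 2 cells must be {1,2}; 16 in 2 cells must be {7,9}.
The 11 across and the 16 down share only 7, so R1C2 = 7.
R2C2 = 16 − 7 = 9 completes the 16 down.
Given what's placed, R1C1 must be 1 to fit the 11 across and 3 down.
R1C3 = 11 − 8 = 3 completes the 11 across.
R2C1 = 3 − 1 = 2 completes the 3 down.
R2C3 = 15 − 11 = 4 completes the 15 across.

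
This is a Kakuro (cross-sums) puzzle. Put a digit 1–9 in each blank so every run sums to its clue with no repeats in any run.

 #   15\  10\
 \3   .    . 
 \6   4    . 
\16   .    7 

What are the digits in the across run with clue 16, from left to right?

9, 7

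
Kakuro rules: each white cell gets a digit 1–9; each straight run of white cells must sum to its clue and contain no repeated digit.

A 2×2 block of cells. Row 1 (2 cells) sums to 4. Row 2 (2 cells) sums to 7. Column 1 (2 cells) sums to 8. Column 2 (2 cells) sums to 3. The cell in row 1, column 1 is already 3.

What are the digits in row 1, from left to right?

3, 1

4 in 2 cells must be {1,3}; 3 in 2 cells must be {1,2}.
(1,2) = 4 − 3 = 1 completes the 4 across.
(2,1) = 8 − 3 = 5 completes the 8 down.
(2,2) = 7 − 5 = 2 completes the 7 across.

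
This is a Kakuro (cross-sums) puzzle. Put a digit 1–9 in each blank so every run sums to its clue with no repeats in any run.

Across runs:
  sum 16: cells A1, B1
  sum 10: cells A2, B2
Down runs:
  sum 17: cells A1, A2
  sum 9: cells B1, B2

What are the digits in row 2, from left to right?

16 in 2 cells must be {7,9}; 17 in 2 cells must be {8,9}.
The 16 across and the 17 down share only 9, so A1 = 9.
B1 = 16 − 9 = 7 completes the 16 across.
A2 = 17 − 9 = 8 completes the 17 down.
B2 = 10 − 8 = 2 completes the 10 across.

8, 2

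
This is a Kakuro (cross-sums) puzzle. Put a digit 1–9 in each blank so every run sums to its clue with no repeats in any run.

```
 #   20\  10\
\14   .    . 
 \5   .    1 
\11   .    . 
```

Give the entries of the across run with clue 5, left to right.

4, 1

R2C1 = 5 − 1 = 4 completes the 5 across.
R1C1 = 9: the only remaining digit allowed by both the 14 across and the 20 down.
R1C2 = 14 − 9 = 5 completes the 14 across.
R3C1 = 20 − 13 = 7 completes the 20 down.
R3C2 = 11 − 7 = 4 completes the 11 across.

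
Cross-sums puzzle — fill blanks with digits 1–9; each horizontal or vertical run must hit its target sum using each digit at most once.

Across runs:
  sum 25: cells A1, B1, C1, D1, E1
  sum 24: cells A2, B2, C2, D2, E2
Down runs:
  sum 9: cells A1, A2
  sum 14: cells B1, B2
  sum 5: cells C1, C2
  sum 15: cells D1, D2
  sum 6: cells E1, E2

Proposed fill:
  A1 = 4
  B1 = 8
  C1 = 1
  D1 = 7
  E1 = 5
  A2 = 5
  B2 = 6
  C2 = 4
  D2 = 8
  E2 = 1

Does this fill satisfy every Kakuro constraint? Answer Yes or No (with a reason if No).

Across: 4+8+1+7+5=25; 5+6+4+8+1=24. Down: 4+5=9; 8+6=14; 1+4=5; 7+8=15; 5+1=6. No digit repeats within any run.

Yes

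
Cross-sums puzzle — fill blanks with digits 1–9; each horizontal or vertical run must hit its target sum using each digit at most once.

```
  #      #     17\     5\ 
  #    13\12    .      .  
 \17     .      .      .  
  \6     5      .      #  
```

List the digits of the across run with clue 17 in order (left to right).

8, 7, 2

R2C1 = 13 − 5 = 8 completes the 13 down.
R3C2 = 6 − 5 = 1 completes the 6 across.
Given what's placed, R2C2 must be 7 to fit the 17 across and 17 down.
R2C3 = 17 − 15 = 2 completes the 17 across.
R1C2 = 17 − 8 = 9 completes the 17 down.
R1C3 = 12 − 9 = 3 completes the 12 across.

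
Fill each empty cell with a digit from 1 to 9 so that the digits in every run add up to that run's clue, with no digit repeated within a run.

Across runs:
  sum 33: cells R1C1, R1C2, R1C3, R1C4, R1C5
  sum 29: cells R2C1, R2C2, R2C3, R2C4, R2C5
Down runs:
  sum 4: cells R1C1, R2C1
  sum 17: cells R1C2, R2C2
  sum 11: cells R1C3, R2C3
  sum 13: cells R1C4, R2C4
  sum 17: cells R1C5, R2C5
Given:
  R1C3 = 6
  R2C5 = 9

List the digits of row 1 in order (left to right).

3, 9, 6, 7, 8

4 in 2 cells must be {1,3}; 17 in 2 cells must be {8,9}.
R1C1 = 3: the only remaining digit allowed by both the 33 across and the 4 down.
R1C5 = 17 − 9 = 8 completes the 17 down.
R2C1 = 4 − 3 = 1 completes the 4 down.
Given what's placed, R2C2 must be 8 to fit the 29 across and 17 down.
R2C3 = 11 − 6 = 5 completes the 11 down.
R2C4 = 29 − 23 = 6 completes the 29 across.
R1C2 = 17 − 8 = 9 completes the 17 down.
R1C4 = 33 − 26 = 7 completes the 33 across.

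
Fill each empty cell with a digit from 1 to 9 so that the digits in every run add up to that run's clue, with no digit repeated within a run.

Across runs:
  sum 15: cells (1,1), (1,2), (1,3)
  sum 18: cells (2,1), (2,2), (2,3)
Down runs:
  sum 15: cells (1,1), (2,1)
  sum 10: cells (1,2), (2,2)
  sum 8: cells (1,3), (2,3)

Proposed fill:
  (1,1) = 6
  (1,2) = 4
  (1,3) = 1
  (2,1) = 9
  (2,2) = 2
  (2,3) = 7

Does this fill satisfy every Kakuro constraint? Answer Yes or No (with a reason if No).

No — the down run (1,2)–(2,2) sums to 6, not 10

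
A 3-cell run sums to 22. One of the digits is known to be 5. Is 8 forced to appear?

Yes

The only way to make 22 from 3 distinct digits under that restriction is {5,8,9}, which contains 8.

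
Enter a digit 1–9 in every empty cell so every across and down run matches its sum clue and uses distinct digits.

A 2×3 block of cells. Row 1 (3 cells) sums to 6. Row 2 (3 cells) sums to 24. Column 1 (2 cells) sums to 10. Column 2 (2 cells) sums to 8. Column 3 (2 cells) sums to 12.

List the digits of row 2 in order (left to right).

6 in 3 cells must be {1,2,3}; 24 in 3 cells must be {7,8,9}.
The 6 across and the 12 down share only 3, so (1,3) = 3.
The 24 across and the 8 down share only 7, so (2,2) = 7.
(2,3) = 12 − 3 = 9 completes the 12 down.
(1,2) = 8 − 7 = 1 completes the 8 down.
(2,1) = 24 − 16 = 8 completes the 24 across.
(1,1) = 6 − 4 = 2 completes the 6 across.

8, 7, 9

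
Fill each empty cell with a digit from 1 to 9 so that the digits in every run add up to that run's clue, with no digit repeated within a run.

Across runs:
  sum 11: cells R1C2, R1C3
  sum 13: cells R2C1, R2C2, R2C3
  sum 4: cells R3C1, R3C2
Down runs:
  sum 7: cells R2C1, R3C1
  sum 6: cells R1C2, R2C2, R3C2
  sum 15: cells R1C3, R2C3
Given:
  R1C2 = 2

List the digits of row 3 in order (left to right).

3 1

4 in 2 cells must be {1,3}; 6 in 3 cells must be {1,2,3}.
R1C3 = 11 − 2 = 9 completes the 11 across.
R2C3 = 15 − 9 = 6 completes the 15 down.
R2C2 = 3: the only remaining digit allowed by both the 13 across and the 6 down.
R3C2 = 6 − 5 = 1 completes the 6 down.
R2C1 = 13 − 9 = 4 completes the 13 across.
R3C1 = 4 − 1 = 3 completes the 4 across.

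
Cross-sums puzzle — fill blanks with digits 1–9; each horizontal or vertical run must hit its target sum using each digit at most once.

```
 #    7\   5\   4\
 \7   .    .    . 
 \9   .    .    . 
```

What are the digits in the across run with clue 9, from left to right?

5, 1, 3

7 in 3 cells must be {1,2,4}; 4 in 2 cells must be {1,3}.
The 7 across and the 4 down share only 1, so R1C3 = 1.
R2C3 = 4 − 1 = 3 completes the 4 down.
Nothing is forced directly, so branch on R1C1, whose candidates are 2 or 4. If R1C1 = 4: that forces R1C2 = 2, after which R2C1 would have to be in {1,2,4,5} for the 9 across but in {3} for the 7 down — contradiction. So R1C1 = 2.
R1C2 = 7 − 3 = 4 completes the 7 across.
R2C1 = 7 − 2 = 5 completes the 7 down.
R2C2 = 9 − 8 = 1 completes the 9 across.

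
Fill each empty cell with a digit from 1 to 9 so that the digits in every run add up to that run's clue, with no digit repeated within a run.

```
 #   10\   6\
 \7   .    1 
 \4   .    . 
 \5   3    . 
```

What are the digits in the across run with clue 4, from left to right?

1 3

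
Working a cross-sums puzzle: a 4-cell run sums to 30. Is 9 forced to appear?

Yes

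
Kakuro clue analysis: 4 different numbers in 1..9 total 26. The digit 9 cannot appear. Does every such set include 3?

The only way to make 26 from 4 distinct digits under that restriction is {5,6,7,8}, which does not contain 3.

No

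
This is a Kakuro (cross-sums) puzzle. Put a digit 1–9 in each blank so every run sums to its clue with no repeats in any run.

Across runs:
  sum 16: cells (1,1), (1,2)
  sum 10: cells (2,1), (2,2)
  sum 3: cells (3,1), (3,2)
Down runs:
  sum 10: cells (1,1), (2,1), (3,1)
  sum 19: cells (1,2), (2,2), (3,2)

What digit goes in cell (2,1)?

16 in 2 cells must be {7,9}; 3 in 2 cells must be {1,2}.
The 16 across and the 10 down share only 7, so (1,1) = 7.
(1,2) = 16 − 7 = 9 completes the 16 across.
Given what's placed, (3,2) must be 2 to fit the 3 across and 19 down.
(2,2) = 19 − 11 = 8 completes the 19 down.
(3,1) = 3 − 2 = 1 completes the 3 across.
(2,1) = 10 − 8 = 2 completes the 10 across.

2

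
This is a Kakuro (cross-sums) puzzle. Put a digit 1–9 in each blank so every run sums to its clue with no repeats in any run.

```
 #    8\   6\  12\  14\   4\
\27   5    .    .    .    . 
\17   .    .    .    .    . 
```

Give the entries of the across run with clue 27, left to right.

5, 4, 7, 8, 3

4 in 2 cells must be {1,3}.
R2C1 = 8 − 5 = 3 completes the 8 down.
Given what's placed, R2C5 must be 1 to fit the 17 across and 4 down.
R1C5 = 4 − 1 = 3 completes the 4 down.
No cell is forced outright now. R1C2 can only be 2 or 4 (the digits allowed by both its 27 across and its 6 down). If R1C2 = 2: that forces R2C2 = 4, R2C3 = 7, after which R2C4 would have to be in {2} for the 17 across but in {5,6,8,9} for the 14 down — contradiction. So R1C2 = 4.
R2C2 = 6 − 4 = 2 completes the 6 down.
No cell is forced outright now. R2C4 can only be 5 or 6 (the digits allowed by both its 17 across and its 14 down). If R2C4 = 5: that forces R1C4 = 9, after which R2C3 would have to be in {6} for the 17 across but in {3,4,5,7,8,9} for the 12 down — contradiction. So R2C4 = 6.
R1C4 = 14 − 6 = 8 completes the 14 down.
R2C3 = 17 − 12 = 5 completes the 17 across.
R1C3 = 27 − 20 = 7 completes the 27 across.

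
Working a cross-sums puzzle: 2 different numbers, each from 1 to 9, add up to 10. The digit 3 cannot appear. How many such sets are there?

2 distinct digits from 1–9 sum between 3 and 17.
Dropping sets that contain 3.
Enumerating: {1,9}, {2,8}, {4,6}.

3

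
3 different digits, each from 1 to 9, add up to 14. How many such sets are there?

8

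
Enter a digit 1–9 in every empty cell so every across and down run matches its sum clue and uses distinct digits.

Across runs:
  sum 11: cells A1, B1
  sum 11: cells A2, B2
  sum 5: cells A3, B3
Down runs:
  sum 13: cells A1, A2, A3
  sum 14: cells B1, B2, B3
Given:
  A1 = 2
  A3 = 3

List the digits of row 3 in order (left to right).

B1 = 11 − 2 = 9 completes the 11 across.
A2 = 13 − 5 = 8 completes the 13 down.
B2 = 11 − 8 = 3 completes the 11 across.
B3 = 5 − 3 = 2 completes the 5 across.

3, 2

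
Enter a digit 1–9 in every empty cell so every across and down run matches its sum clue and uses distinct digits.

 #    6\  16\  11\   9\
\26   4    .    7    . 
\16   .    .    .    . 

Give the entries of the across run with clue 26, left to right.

16 in 2 cells must be {7,9}.
Given what's placed, R1C2 must be 9 to fit the 26 across and 16 down.
R1C4 = 26 − 20 = 6 completes the 26 across.
R2C1 = 6 − 4 = 2 completes the 6 down.
R2C2 = 16 − 9 = 7 completes the 16 down.
R2C3 = 11 − 7 = 4 completes the 11 down.
R2C4 = 16 − 13 = 3 completes the 16 across.

4, 9, 7, 6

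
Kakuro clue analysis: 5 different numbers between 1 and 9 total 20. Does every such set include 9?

No

Counterexample: {1,2,3,6,8} sums to 20 without using 9.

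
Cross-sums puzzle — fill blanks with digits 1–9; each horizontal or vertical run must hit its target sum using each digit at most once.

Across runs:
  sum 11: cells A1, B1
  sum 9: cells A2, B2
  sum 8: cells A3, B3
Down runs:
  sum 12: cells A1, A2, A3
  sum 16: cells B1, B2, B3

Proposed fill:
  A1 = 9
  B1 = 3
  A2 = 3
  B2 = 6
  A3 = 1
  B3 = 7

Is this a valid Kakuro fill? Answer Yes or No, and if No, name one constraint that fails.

No — the across run A1–B1 sums to 12, not 11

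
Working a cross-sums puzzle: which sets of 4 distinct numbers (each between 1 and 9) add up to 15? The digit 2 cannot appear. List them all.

4 distinct digits from 1–9 sum between 10 and 30.
Dropping sets that contain 2.

{1,3,4,7}; {1,3,5,6}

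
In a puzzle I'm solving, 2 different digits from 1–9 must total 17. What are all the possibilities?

2 distinct digits from 1–9 sum between 3 and 17.
Only one set works: {8,9}.

{8,9}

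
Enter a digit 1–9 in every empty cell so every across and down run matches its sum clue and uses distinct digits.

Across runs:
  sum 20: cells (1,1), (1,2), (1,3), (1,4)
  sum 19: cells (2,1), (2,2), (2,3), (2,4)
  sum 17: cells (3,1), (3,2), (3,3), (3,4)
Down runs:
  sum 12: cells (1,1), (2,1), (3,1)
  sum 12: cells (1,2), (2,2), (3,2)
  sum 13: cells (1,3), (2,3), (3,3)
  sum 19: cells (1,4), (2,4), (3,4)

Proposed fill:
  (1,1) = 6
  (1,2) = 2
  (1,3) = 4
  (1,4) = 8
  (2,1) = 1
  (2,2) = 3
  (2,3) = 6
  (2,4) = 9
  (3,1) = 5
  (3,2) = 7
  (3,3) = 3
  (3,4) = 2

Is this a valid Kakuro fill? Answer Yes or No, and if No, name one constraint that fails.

Yes

Across: 6+2+4+8=20; 1+3+6+9=19; 5+7+3+2=17. Down: 6+1+5=12; 2+3+7=12; 4+6+3=13; 8+9+2=19. No digit repeats within any run.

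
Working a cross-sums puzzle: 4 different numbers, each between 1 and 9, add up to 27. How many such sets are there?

3

4 distinct digits from 1–9 sum between 10 and 30.
Enumerating: {3,7,8,9}, {4,6,8,9}, {5,6,7,9}.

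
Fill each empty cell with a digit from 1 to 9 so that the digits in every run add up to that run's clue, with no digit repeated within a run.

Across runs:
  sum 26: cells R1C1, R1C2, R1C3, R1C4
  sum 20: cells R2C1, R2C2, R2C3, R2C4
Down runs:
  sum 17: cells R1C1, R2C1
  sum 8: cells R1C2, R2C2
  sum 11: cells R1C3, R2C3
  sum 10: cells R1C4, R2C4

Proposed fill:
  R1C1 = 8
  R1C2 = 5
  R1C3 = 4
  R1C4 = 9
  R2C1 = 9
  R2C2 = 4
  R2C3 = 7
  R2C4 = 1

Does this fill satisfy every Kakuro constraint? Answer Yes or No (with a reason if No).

No — the down run R1C2–R2C2 sums to 9, not 8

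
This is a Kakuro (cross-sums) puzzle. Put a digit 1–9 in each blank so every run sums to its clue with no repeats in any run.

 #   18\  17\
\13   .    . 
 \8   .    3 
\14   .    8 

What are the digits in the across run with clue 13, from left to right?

R1C2 = 17 − 11 = 6 completes the 17 down.
R2C1 = 8 − 3 = 5 completes the 8 across.
R3C1 = 14 − 8 = 6 completes the 14 across.
R1C1 = 13 − 6 = 7 completes the 13 across.

7, 6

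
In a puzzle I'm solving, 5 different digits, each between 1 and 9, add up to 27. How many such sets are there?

11

5 distinct digits from 1–9 sum between 15 and 35.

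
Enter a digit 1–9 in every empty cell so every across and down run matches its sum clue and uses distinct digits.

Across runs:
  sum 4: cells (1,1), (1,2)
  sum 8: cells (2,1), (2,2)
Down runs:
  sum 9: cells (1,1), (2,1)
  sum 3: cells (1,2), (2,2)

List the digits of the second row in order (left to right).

4 in 2 cells must be {1,3}; 3 in 2 cells must be {1,2}.
The 4 across and the 3 down share only 1, so (1,2) = 1.
(2,2) = 3 − 1 = 2 completes the 3 down.
(1,1) = 4 − 1 = 3 completes the 4 across.
(2,1) = 8 − 2 = 6 completes the 8 across.

6, 2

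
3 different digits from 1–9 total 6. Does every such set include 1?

The only way to make 6 from 3 distinct digits is {1,2,3}, which contains 1.

Yes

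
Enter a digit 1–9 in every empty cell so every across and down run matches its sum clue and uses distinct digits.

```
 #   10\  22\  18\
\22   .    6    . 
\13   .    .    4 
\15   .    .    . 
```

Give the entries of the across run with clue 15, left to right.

R1C1 = 7: the only remaining digit allowed by both the 22 across and the 10 down.
R1C3 = 22 − 13 = 9 completes the 22 across.
R2C2 = 7: the only remaining digit allowed by both the 13 across and the 22 down.
R3C2 = 22 − 13 = 9 completes the 22 down.
R3C3 = 18 − 13 = 5 completes the 18 down.
R2C1 = 13 − 11 = 2 completes the 13 across.
R3C1 = 15 − 14 = 1 completes the 15 across.

1, 9, 5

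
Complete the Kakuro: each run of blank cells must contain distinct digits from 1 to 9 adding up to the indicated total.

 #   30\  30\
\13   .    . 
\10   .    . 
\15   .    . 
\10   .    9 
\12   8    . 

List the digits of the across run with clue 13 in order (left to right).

R4C1 = 10 − 9 = 1 completes the 10 across.
R5C2 = 12 − 8 = 4 completes the 12 across.
No cell is forced outright now. R2C1 can only be 7 or 9 (the digits allowed by both its 10 across and its 30 down). If R2C1 = 9: then R2C2 would have to be in {1} for the 10 across but in {2,3,6,7,8} for the 30 down — contradiction. So R2C1 = 7.
R2C2 = 10 − 7 = 3 completes the 10 across.
R3C1 = 9: the only remaining digit allowed by both the 15 across and the 30 down.
R3C2 = 15 − 9 = 6 completes the 15 across.
R1C1 = 30 − 25 = 5 completes the 30 down.
R1C2 = 13 − 5 = 8 completes the 13 across.

5, 8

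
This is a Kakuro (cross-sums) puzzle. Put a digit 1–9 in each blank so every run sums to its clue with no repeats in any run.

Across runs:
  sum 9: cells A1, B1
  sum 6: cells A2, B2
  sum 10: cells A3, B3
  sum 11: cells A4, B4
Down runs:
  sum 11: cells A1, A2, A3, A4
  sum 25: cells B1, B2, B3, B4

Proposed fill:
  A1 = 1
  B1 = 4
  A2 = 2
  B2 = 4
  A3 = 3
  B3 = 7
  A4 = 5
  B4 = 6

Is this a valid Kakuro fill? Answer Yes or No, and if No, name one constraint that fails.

No — the down run B1–B4 sums to 21, not 25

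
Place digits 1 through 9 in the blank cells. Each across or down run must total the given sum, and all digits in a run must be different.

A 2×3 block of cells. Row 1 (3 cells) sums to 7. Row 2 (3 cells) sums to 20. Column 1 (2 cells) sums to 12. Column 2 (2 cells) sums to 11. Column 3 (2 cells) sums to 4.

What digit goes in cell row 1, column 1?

4

7 in 3 cells must be {1,2,4}; 4 in 2 cells must be {1,3}.
The 7 across and the 12 down share only 4, so (1,1) = 4.
Given what's placed, (1,2) must be 2 to fit the 7 across and 11 down.
(1,3) = 7 − 6 = 1 completes the 7 across.
(2,1) = 12 − 4 = 8 completes the 12 down.
(2,2) = 11 − 2 = 9 completes the 11 down.
(2,3) = 20 − 17 = 3 completes the 20 across.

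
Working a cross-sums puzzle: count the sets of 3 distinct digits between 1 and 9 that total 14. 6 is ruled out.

3 distinct digits from 1–9 sum between 6 and 24.
Dropping sets that contain 6.
Enumerating: {1,4,9}, {1,5,8}, {2,3,9}, {2,4,8}, {2,5,7}, {3,4,7}.

6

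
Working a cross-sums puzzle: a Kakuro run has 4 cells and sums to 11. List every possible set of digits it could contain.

{1,2,3,5}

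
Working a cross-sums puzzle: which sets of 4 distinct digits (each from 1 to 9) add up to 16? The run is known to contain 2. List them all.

{1,2,4,9}; {1,2,5,8}; {1,2,6,7}; {2,3,4,7}; {2,3,5,6}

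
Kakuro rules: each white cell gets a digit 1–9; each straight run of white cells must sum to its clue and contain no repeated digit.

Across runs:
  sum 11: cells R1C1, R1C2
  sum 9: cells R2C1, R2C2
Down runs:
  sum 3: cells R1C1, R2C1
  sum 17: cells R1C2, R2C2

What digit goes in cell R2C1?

3 in 2 cells must be {1,2}; 17 in 2 cells must be {8,9}.
The 11 across and the 3 down share only 2, so R1C1 = 2.
R1C2 = 11 − 2 = 9 completes the 11 across.
R2C1 = 3 − 2 = 1 completes the 3 down.
R2C2 = 9 − 1 = 8 completes the 9 across.

1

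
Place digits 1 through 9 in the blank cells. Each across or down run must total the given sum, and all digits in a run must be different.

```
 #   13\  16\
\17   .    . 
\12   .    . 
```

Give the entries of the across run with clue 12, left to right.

5 7

17 in 2 cells must be {8,9}; 16 in 2 cells must be {7,9}.
The 17 across and the 16 down share only 9, so R1C2 = 9.
R2C2 = 16 − 9 = 7 completes the 16 down.
R1C1 = 17 − 9 = 8 completes the 17 across.
R2C1 = 12 − 7 = 5 completes the 12 across.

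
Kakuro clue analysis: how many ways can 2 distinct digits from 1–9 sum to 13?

2 distinct digits from 1–9 sum between 3 and 17.
Enumerating: {4,9}, {5,8}, {6,7}.

3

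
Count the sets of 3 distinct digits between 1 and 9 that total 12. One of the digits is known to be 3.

3

3 distinct digits from 1–9 sum between 6 and 24.
Keeping only sets containing 3.
Enumerating: {1,3,8}, {2,3,7}, {3,4,5}.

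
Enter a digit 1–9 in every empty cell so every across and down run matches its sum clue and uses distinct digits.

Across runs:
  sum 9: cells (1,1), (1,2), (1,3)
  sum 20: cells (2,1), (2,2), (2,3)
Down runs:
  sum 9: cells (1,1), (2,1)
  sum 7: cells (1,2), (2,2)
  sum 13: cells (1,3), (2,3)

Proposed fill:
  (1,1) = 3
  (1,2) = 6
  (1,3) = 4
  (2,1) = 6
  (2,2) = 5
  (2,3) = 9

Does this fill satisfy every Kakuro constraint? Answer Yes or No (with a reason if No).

No — the across run (1,1)–(1,3) sums to 13, not 9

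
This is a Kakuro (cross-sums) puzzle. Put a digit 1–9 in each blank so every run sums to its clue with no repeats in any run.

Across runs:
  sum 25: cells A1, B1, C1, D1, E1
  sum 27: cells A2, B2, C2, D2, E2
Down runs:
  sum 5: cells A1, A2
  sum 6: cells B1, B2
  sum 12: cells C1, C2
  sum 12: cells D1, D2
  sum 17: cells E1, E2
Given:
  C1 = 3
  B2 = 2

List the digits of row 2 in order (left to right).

17 in 2 cells must be {8,9}.
B1 = 6 − 2 = 4 completes the 6 down.
C2 = 12 − 3 = 9 completes the 12 down.
E2 = 8: the only remaining digit allowed by both the 27 across and the 17 down.
E1 = 17 − 8 = 9 completes the 17 down.
No cell is forced outright now. A2 can only be 1 or 3 (the digits allowed by both its 27 across and its 5 down). If A2 = 1: then A1 would have to be in {1,2,7,8} for the 25 across but in {4} for the 5 down — contradiction. So A2 = 3.
A1 = 5 − 3 = 2 completes the 5 down.
D1 = 25 − 18 = 7 completes the 25 across.
D2 = 27 − 22 = 5 completes the 27 across.

3 2 9 5 8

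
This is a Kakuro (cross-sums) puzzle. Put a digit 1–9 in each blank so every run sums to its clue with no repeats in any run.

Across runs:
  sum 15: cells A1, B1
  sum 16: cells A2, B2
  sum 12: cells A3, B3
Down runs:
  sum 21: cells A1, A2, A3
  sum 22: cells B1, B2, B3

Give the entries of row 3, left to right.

16 in 2 cells must be {7,9}.
Nothing is forced directly, so branch on A2, whose candidates are 7 or 9. If A2 = 9: that forces B2 = 7, B3 = 9, B1 = 6, after which A3 would have to be in {3} for the 12 across but in {4,5,7,8} for the 21 down — contradiction. So A2 = 7.
B2 = 16 − 7 = 9 completes the 16 across.
Nothing is forced directly, so branch on A1, whose candidates are 6 or 8 or 9. If A1 = 6: then B1 would have to be in {9} for the 15 across but in {5,6,7,8} for the 22 down — contradiction. If A1 = 8: that forces B1 = 7, after which A3 would have to be in {3,4,5,7,8,9} for the 12 across but in {6} for the 21 down — contradiction. So A1 = 9.
B1 = 15 − 9 = 6 completes the 15 across.
A3 = 21 − 16 = 5 completes the 21 down.
B3 = 12 − 5 = 7 completes the 12 across.

5, 7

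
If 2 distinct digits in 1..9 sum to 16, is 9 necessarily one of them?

Yes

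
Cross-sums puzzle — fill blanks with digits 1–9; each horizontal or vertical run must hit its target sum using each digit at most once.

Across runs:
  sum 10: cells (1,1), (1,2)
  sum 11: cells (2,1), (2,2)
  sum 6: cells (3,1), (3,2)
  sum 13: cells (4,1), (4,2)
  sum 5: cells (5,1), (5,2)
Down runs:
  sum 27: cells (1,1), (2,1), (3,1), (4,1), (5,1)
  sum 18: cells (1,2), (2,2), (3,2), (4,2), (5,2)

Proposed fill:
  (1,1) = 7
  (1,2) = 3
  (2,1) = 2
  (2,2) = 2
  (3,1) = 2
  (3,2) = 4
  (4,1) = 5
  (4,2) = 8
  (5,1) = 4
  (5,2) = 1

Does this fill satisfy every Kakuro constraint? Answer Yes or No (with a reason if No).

No — the down run (1,1)–(5,1) sums to 20, not 27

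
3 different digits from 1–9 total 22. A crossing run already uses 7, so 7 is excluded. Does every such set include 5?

The only way to make 22 from 3 distinct digits under that restriction is {5,8,9}, which contains 5.

Yes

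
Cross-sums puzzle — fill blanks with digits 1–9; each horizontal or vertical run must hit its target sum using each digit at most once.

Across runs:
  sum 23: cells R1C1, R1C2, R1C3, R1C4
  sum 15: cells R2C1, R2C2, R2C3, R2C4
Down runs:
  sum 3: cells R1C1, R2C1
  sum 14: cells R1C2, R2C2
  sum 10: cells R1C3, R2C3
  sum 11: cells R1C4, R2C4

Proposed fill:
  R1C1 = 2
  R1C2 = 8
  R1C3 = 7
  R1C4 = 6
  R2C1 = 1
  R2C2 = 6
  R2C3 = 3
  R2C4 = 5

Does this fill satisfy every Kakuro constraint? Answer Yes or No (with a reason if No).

Yes

Across: 2+8+7+6=23; 1+6+3+5=15. Down: 2+1=3; 8+6=14; 7+3=10; 6+5=11. No digit repeats within any run.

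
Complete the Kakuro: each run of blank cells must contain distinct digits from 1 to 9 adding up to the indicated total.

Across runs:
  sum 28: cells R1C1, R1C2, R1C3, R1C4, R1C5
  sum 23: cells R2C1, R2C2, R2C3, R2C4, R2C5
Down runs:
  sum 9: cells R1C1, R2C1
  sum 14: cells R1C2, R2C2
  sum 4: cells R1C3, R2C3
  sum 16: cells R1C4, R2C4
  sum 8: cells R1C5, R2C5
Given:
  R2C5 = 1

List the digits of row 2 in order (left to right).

4 8 3 7 1

4 in 2 cells must be {1,3}; 16 in 2 cells must be {7,9}.
R1C5 = 8 − 1 = 7 completes the 8 down.
R2C3 = 3: the only remaining digit allowed by both the 23 across and the 4 down.
R1C3 = 4 − 3 = 1 completes the 4 down.
Given what's placed, R1C4 must be 9 to fit the 28 across and 16 down.
R2C4 = 16 − 9 = 7 completes the 16 down.
R2C2 = 8: the only remaining digit allowed by both the 23 across and the 14 down.
R1C2 = 14 − 8 = 6 completes the 14 down.
R2C1 = 23 − 19 = 4 completes the 23 across.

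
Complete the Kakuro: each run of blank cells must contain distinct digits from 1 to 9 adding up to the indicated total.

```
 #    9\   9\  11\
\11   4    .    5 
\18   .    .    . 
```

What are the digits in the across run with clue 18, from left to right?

R1C2 = 11 − 9 = 2 completes the 11 across.
R2C1 = 9 − 4 = 5 completes the 9 down.
R2C2 = 9 − 2 = 7 completes the 9 down.
R2C3 = 18 − 12 = 6 completes the 18 across.

5 7 6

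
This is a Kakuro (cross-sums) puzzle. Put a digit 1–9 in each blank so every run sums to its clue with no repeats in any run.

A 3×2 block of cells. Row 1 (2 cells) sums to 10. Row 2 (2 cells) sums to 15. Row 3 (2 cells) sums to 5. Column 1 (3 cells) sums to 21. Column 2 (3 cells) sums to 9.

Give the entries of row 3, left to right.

The 15 across and the 9 down share only 6, so (2,2) = 6.
The 5 across and the 21 down share only 4, so (3,1) = 4.
(3,2) = 5 − 4 = 1 completes the 5 across.
(1,2) = 9 − 7 = 2 completes the 9 down.
(2,1) = 15 − 6 = 9 completes the 15 across.
(1,1) = 10 − 2 = 8 completes the 10 across.

4, 1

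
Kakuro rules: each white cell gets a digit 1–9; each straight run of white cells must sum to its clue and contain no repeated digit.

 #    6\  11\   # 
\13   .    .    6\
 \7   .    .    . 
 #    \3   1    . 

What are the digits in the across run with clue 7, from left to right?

1 2 4

7 in 3 cells must be {1,2,4}; 3 in 2 cells must be {1,2}.
R3C3 = 3 − 1 = 2 completes the 3 across.
R2C3 = 6 − 2 = 4 completes the 6 down.
R2C2 = 2: the only remaining digit allowed by both the 7 across and the 11 down.
R1C2 = 11 − 3 = 8 completes the 11 down.
R2C1 = 7 − 6 = 1 completes the 7 across.
R1C1 = 13 − 8 = 5 completes the 13 across.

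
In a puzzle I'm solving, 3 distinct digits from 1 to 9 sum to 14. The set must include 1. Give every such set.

3 distinct digits from 1–9 sum between 6 and 24.
Keeping only sets containing 1.

{1,4,9}; {1,5,8}; {1,6,7}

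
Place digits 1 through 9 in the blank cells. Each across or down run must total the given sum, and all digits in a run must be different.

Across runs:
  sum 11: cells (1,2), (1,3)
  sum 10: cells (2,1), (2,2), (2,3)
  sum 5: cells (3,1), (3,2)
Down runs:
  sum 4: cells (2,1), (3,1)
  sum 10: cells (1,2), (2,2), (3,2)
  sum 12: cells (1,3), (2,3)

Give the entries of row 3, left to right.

3 2

4 in 2 cells must be {1,3}.
Nothing is forced directly, so branch on (2,1), whose candidates are 1 or 3. If (2,1) = 3: that forces (2,3) = 5, (3,1) = 1, (3,2) = 4, (1,2) = 5, after which (1,3) would have to be in {6} for the 11 across but in {7} for the 12 down — contradiction. So (2,1) = 1.
(3,1) = 4 − 1 = 3 completes the 4 down.
(3,2) = 5 − 3 = 2 completes the 5 across.
No cell is forced outright now. (1,2) can only be 3 or 5 or 7 (the digits allowed by both its 11 across and its 10 down). If (1,2) = 5: then (1,3) would have to be in {6} for the 11 across but in {3,4,5,7,8,9} for the 12 down — contradiction. If (1,2) = 7: that forces (1,3) = 4, after which (2,2) would have to be in {2,3,4,5,6,7} for the 10 across but in {1} for the 10 down — contradiction. So (1,2) = 3.
(1,3) = 11 − 3 = 8 completes the 11 across.
(2,2) = 10 − 5 = 5 completes the 10 down.
(2,3) = 10 − 6 = 4 completes the 10 across.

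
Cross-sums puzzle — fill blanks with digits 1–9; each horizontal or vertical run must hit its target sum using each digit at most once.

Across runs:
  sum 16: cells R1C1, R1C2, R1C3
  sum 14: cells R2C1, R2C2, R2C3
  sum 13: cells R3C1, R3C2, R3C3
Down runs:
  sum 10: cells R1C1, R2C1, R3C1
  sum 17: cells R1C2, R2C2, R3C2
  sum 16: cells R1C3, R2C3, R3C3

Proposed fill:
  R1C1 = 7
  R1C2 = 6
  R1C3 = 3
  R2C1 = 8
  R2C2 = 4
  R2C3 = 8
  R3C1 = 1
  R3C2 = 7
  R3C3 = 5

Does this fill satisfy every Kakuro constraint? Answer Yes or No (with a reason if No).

No — the across run R2C1–R2C3 sums to 20, not 14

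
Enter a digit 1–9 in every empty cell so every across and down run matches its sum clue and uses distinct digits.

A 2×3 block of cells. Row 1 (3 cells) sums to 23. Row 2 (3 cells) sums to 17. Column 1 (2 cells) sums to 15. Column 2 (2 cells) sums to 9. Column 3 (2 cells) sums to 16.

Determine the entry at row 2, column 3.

7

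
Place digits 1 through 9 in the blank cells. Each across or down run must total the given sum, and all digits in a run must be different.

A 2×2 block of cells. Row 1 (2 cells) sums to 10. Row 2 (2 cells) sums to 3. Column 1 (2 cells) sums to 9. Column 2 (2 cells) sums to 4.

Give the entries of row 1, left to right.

7 3

3 in 2 cells must be {1,2}; 4 in 2 cells must be {1,3}.
The 3 across and the 4 down share only 1, so (2,2) = 1.
(1,2) = 4 − 1 = 3 completes the 4 down.
(2,1) = 3 − 1 = 2 completes the 3 across.
(1,1) = 10 − 3 = 7 completes the 10 across.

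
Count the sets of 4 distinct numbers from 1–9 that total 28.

2

4 distinct digits from 1–9 sum between 10 and 30.
Enumerating: {4,7,8,9}, {5,6,8,9}.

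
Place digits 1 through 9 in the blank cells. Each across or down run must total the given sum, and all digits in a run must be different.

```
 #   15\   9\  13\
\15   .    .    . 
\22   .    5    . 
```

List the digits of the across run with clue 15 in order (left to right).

R1C2 = 9 − 5 = 4 completes the 9 down.
Nothing is forced directly, so branch on R2C1, whose candidates are 8 or 9. If R2C1 = 8: then R1C1 would have to be in {2,3,5,6,8,9} for the 15 across but in {7} for the 15 down — contradiction. So R2C1 = 9.
R1C1 = 15 − 9 = 6 completes the 15 down.
R1C3 = 15 − 10 = 5 completes the 15 across.
R2C3 = 22 − 14 = 8 completes the 22 across.

6 4 5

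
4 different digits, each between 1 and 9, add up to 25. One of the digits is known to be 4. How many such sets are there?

2

4 distinct digits from 1–9 sum between 10 and 30.
Keeping only sets containing 4.
Enumerating: {4,5,7,9}, {4,6,7,8}.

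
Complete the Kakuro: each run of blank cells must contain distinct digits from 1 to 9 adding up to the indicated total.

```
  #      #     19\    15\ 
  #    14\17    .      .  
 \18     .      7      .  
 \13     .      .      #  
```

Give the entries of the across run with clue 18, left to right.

5 7 6

17 in 2 cells must be {8,9}.
Nothing is forced directly, so branch on R1C2, whose candidates are 8 or 9. If R1C2 = 9: that forces R1C3 = 8, after which R2C3 would have to be in {2,3,5,6,8,9} for the 18 across but in {7} for the 15 down — contradiction. So R1C2 = 8.
R1C3 = 17 − 8 = 9 completes the 17 across.
R2C3 = 15 − 9 = 6 completes the 15 down.
R3C2 = 19 − 15 = 4 completes the 19 down.
R2C1 = 18 − 13 = 5 completes the 18 across.
R3C1 = 13 − 4 = 9 completes the 13 across.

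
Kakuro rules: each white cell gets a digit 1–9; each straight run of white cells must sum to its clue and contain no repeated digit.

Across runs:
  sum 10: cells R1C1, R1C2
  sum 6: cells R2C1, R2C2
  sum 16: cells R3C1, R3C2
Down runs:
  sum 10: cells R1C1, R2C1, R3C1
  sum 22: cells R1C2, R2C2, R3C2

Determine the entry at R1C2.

16 in 2 cells must be {7,9}.
The 6 across and the 22 down share only 5, so R2C2 = 5.
The 16 across and the 10 down share only 7, so R3C1 = 7.
R3C2 = 16 − 7 = 9 completes the 16 across.
R1C2 = 22 − 14 = 8 completes the 22 down.
R2C1 = 6 − 5 = 1 completes the 6 across.
R1C1 = 10 − 8 = 2 completes the 10 across.

8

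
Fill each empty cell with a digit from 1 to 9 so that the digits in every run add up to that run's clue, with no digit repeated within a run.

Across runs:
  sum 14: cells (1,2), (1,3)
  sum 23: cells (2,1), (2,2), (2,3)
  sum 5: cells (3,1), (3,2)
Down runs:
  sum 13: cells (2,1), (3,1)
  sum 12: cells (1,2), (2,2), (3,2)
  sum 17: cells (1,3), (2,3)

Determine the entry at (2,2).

6

23 in 3 cells must be {6,8,9}; 17 in 2 cells must be {8,9}.
The 5 across and the 13 down share only 4, so (3,1) = 4.
(3,2) = 5 − 4 = 1 completes the 5 across.
(2,1) = 13 − 4 = 9 completes the 13 down.
(2,3) = 8: the only remaining digit allowed by both the 23 across and the 17 down.
(1,3) = 17 − 8 = 9 completes the 17 down.
(2,2) = 23 − 17 = 6 completes the 23 across.
(1,2) = 14 − 9 = 5 completes the 14 across.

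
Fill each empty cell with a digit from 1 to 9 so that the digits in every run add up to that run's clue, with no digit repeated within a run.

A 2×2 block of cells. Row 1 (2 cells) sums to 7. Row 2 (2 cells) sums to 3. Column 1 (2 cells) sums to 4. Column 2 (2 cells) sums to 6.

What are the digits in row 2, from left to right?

3 in 2 cells must be {1,2}; 4 in 2 cells must be {1,3}.
The 3 across and the 4 down share only 1, so (2,1) = 1.
(2,2) = 3 − 1 = 2 completes the 3 across.
(1,1) = 4 − 1 = 3 completes the 4 down.
(1,2) = 7 − 3 = 4 completes the 7 across.

1 2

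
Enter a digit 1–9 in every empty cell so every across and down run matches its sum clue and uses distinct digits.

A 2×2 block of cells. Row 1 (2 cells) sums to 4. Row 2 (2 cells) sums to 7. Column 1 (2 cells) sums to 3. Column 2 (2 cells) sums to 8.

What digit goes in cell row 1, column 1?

4 in 2 cells must be {1,3}; 3 in 2 cells must be {1,2}.
The 4 across and the 3 down share only 1, so (1,1) = 1.
(1,2) = 4 − 1 = 3 completes the 4 across.
(2,1) = 3 − 1 = 2 completes the 3 down.
(2,2) = 7 − 2 = 5 completes the 7 across.

1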